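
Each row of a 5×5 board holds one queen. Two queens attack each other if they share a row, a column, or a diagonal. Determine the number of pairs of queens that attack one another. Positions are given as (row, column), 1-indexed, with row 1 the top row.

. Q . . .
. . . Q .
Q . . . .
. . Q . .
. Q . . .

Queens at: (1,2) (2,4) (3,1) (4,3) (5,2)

2

Same column: (1,2)–(5,2) (column 2).
Same diagonal: (4,3)–(5,2) (|4−5| = |3−2| = 1).
Total attacking pairs: 2.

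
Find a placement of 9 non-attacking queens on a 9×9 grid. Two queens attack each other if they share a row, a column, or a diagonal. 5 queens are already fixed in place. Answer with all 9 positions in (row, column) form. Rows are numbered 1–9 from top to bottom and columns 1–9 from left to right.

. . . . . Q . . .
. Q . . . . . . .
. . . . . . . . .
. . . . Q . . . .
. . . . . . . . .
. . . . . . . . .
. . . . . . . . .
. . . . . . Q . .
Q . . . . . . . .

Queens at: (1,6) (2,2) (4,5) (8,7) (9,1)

Row 3: attacked by (1,6)→{4,6,8}; (2,2)→{1,2,3}; (4,5)→{4,5,6}; (8,7)→{2,7}; (9,1)→{1,7}. Safe: 9. Place at column 9.
Row 5: attacked by (1,6)→{2,6}; (2,2)→{2,5}; (3,9)→{7,9}; (4,5)→{4,5,6}; (8,7)→{4,7}; (9,1)→{1,5}. Safe: 3, 8. Place at column 3.
Row 6: attacked by (1,6)→{1,6}; (2,2)→{2,6}; (3,9)→{6,9}; (4,5)→{3,5,7}; (5,3)→{2,3,4}; (8,7)→{5,7,9}; (9,1)→{1,4}. Safe: 8. Place at column 8.
Row 7: attacked by (1,6)→{6}; (2,2)→{2,7}; (3,9)→{5,9}; (4,5)→{2,5,8}; (5,3)→{1,3,5}; (6,8)→{7,8,9}; (8,7)→{6,7,8}; (9,1)→{1,3}. Safe: 4. Place at column 4.
Columns [6, 2, 9, 5, 3, 8, 4, 7, 1], r−c [-5, 0, -6, -1, 2, -2, 3, 1, 8], r+c [7, 4, 12, 9, 8, 14, 11, 15, 10] are all distinct, so no two queens attack.

(1,6) (2,2) (3,9) (4,5) (5,3) (6,8) (7,4) (8,7) (9,1)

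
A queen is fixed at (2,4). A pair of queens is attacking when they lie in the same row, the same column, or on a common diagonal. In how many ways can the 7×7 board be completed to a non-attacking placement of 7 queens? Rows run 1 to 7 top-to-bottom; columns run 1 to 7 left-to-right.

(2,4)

6

Branch on row 1: col 1 → 1; col 2 → 2; col 6 → 2; col 7 → 1.
Sum: 1 + 2 + 2 + 1 = 6.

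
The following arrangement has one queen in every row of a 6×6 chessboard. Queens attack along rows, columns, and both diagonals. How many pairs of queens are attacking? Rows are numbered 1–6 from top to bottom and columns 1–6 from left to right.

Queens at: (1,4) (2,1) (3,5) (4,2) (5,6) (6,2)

Same column: (4,2)–(6,2) (column 2).
Same diagonal: (3,5)–(6,2) (|3−6| = |5−2| = 3).
Total attacking pairs: 2.

2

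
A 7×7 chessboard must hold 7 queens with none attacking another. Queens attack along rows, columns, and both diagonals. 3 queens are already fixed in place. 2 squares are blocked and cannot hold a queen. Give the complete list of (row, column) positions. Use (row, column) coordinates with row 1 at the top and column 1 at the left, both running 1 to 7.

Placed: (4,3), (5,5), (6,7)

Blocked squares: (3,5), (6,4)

Row 1: attacked by (4,3)→{3,6}; (5,5)→{1,5}; (6,7)→{2,7}. Safe: 4. Place at column 4.
Row 2: attacked by (1,4)→{3,4,5}; (4,3)→{1,3,5}; (5,5)→{2,5}; (6,7)→{3,7}. Safe: 6. Place at column 6.
Row 3: attacked by (1,4)→{2,4,6}; (2,6)→{5,6,7}; (4,3)→{2,3,4}; (5,5)→{3,5,7}; (6,7)→{4,7}. Blocked: 5. Safe: 1. Place at column 1.
Row 7: attacked by (1,4)→{4}; (2,6)→{1,6}; (3,1)→{1,5}; (4,3)→{3,6}; (5,5)→{3,5,7}; (6,7)→{6,7}. Safe: 2. Place at column 2.
Columns [4, 6, 1, 3, 5, 7, 2], r−c [-3, -4, 2, 1, 0, -1, 5], r+c [5, 8, 4, 7, 10, 13, 9] are all distinct, so no two queens attack.

(1,4) (2,6) (3,1) (4,3) (5,5) (6,7) (7,2)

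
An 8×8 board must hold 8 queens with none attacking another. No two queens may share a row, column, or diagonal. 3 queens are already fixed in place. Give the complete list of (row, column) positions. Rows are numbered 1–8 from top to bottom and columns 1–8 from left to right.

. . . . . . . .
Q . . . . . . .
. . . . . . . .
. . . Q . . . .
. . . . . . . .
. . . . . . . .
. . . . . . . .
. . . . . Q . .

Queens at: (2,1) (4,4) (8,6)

Row 1: attacked by (2,1)→{1,2}; (4,4)→{1,4,7}; (8,6)→{6}. Safe: 3, 5, 8. Place at column 5.
Row 3: attacked by (1,5)→{3,5,7}; (2,1)→{1,2}; (4,4)→{3,4,5}; (8,6)→{1,6}. Safe: 8. Place at column 8.
Row 5: attacked by (1,5)→{1,5}; (2,1)→{1,4}; (3,8)→{6,8}; (4,4)→{3,4,5}; (8,6)→{3,6}. Safe: 2, 7. Place at column 2.
Row 6: attacked by (1,5)→{5}; (2,1)→{1,5}; (3,8)→{5,8}; (4,4)→{2,4,6}; (5,2)→{1,2,3}; (8,6)→{4,6,8}. Safe: 7. Place at column 7.
Row 7: attacked by (1,5)→{5}; (2,1)→{1,6}; (3,8)→{4,8}; (4,4)→{1,4,7}; (5,2)→{2,4}; (6,7)→{6,7,8}; (8,6)→{5,6,7}. Safe: 3. Place at column 3.
Columns [5, 1, 8, 4, 2, 7, 3, 6], r−c [-4, 1, -5, 0, 3, -1, 4, 2], r+c [6, 3, 11, 8, 7, 13, 10, 14] are all distinct, so no two queens attack.

(1,5) (2,1) (3,8) (4,4) (5,2) (6,7) (7,3) (8,6)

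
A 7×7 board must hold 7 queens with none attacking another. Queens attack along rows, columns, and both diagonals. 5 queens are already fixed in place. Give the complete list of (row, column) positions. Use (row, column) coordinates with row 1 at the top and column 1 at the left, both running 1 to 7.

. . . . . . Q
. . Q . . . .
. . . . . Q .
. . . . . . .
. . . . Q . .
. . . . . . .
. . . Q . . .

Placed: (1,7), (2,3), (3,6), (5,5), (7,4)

Row 4: attacked by (1,7)→{4,7}; (2,3)→{1,3,5}; (3,6)→{5,6,7}; (5,5)→{4,5,6}; (7,4)→{1,4,7}. Safe: 2. Place at column 2.
Row 6: attacked by (1,7)→{2,7}; (2,3)→{3,7}; (3,6)→{3,6}; (4,2)→{2,4}; (5,5)→{4,5,6}; (7,4)→{3,4,5}. Safe: 1. Place at column 1.
Columns [7, 3, 6, 2, 5, 1, 4], r−c [-6, -1, -3, 2, 0, 5, 3], r+c [8, 5, 9, 6, 10, 7, 11] are all distinct, so no two queens attack.

(1,7) (2,3) (3,6) (4,2) (5,5) (6,1) (7,4)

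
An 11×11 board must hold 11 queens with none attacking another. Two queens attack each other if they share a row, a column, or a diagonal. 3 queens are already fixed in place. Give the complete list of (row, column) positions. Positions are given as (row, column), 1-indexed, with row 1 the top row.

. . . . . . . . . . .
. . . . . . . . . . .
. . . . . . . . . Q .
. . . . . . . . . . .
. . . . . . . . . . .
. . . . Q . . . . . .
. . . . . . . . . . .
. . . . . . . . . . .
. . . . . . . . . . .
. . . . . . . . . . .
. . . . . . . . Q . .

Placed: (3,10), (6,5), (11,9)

Row 1: attacked by (3,10)→{8,10}; (6,5)→{5,10}; (11,9)→{9}. Safe: 1, 2, 3, 4, 6, 7, 11. Place at column 6.
Row 2: attacked by (1,6)→{5,6,7}; (3,10)→{9,10,11}; (6,5)→{1,5,9}; (11,9)→{9}. Safe: 2, 3, 4, 8. Place at column 8.
Row 4: attacked by (1,6)→{3,6,9}; (2,8)→{6,8,10}; (3,10)→{9,10,11}; (6,5)→{3,5,7}; (11,9)→{2,9}. Safe: 1, 4. Place at column 4.
Row 5: attacked by (1,6)→{2,6,10}; (2,8)→{5,8,11}; (3,10)→{8,10}; (4,4)→{3,4,5}; (6,5)→{4,5,6}; (11,9)→{3,9}. Safe: 1, 7. Place at column 1.
Row 7: attacked by (1,6)→{6}; (2,8)→{3,8}; (3,10)→{6,10}; (4,4)→{1,4,7}; (5,1)→{1,3}; (6,5)→{4,5,6}; (11,9)→{5,9}. Safe: 2, 11. Place at column 2.
Row 8: attacked by (1,6)→{6}; (2,8)→{2,8}; (3,10)→{5,10}; (4,4)→{4,8}; (5,1)→{1,4}; (6,5)→{3,5,7}; (7,2)→{1,2,3}; (11,9)→{6,9}. Safe: 11. Place at column 11.
Row 9: attacked by (1,6)→{6}; (2,8)→{1,8}; (3,10)→{4,10}; (4,4)→{4,9}; (5,1)→{1,5}; (6,5)→{2,5,8}; (7,2)→{2,4}; (8,11)→{10,11}; (11,9)→{7,9,11}. Safe: 3. Place at column 3.
Row 10: attacked by (1,6)→{6}; (2,8)→{8}; (3,10)→{3,10}; (4,4)→{4,10}; (5,1)→{1,6}; (6,5)→{1,5,9}; (7,2)→{2,5}; (8,11)→{9,11}; (9,3)→{2,3,4}; (11,9)→{8,9,10}. Safe: 7. Place at column 7.
Columns [6, 8, 10, 4, 1, 5, 2, 11, 3, 7, 9], r−c [-5, -6, -7, 0, 4, 1, 5, -3, 6, 3, 2], r+c [7, 10, 13, 8, 6, 11, 9, 19, 12, 17, 20] are all distinct, so no two queens attack.

(1,6) (2,8) (3,10) (4,4) (5,1) (6,5) (7,2) (8,11) (9,3) (10,7) (11,9)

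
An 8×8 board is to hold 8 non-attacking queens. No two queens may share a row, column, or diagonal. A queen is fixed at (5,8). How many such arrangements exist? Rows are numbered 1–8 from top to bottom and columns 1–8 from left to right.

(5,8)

Branch on row 1: col 1 → 1; col 2 → 1; col 3 → 4; col 5 → 5; col 6 → 4; col 7 → 3.
Sum: 1 + 1 + 4 + 5 + 4 + 3 = 18.

18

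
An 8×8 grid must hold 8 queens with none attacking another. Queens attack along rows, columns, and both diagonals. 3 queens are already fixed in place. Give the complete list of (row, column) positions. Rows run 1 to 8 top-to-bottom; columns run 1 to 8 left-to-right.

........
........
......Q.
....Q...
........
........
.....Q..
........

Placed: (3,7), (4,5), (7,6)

(1,4) (2,2) (3,7) (4,5) (5,1) (6,8) (7,6) (8,3)

Row 1: attacked by (3,7)→{5,7}; (4,5)→{2,5,8}; (7,6)→{6}. Safe: 1, 3, 4. Place at column 4.
Row 2: attacked by (1,4)→{3,4,5}; (3,7)→{6,7,8}; (4,5)→{3,5,7}; (7,6)→{1,6}. Safe: 2. Place at column 2.
Row 5: attacked by (1,4)→{4,8}; (2,2)→{2,5}; (3,7)→{5,7}; (4,5)→{4,5,6}; (7,6)→{4,6,8}. Safe: 1, 3. Place at column 1.
Row 6: attacked by (1,4)→{4}; (2,2)→{2,6}; (3,7)→{4,7}; (4,5)→{3,5,7}; (5,1)→{1,2}; (7,6)→{5,6,7}. Safe: 8. Place at column 8.
Row 8: attacked by (1,4)→{4}; (2,2)→{2,8}; (3,7)→{2,7}; (4,5)→{1,5}; (5,1)→{1,4}; (6,8)→{6,8}; (7,6)→{5,6,7}. Safe: 3. Place at column 3.
Columns [4, 2, 7, 5, 1, 8, 6, 3], r−c [-3, 0, -4, -1, 4, -2, 1, 5], r+c [5, 4, 10, 9, 6, 14, 13, 11] are all distinct, so no two queens attack.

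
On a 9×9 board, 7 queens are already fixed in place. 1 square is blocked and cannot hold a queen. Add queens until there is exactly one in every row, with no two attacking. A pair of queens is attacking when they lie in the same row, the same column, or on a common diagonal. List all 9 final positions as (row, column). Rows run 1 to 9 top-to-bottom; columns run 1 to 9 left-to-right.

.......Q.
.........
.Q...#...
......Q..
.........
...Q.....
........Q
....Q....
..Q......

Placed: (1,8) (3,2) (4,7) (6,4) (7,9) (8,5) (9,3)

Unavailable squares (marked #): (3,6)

(1,8) (2,6) (3,2) (4,7) (5,1) (6,4) (7,9) (8,5) (9,3)

Row 2: attacked by (1,8)→{7,8,9}; (3,2)→{1,2,3}; (4,7)→{5,7,9}; (6,4)→{4,8}; (7,9)→{4,9}; (8,5)→{5}; (9,3)→{3}. Safe: 6. Place at column 6.
Row 5: attacked by (1,8)→{4,8}; (2,6)→{3,6,9}; (3,2)→{2,4}; (4,7)→{6,7,8}; (6,4)→{3,4,5}; (7,9)→{7,9}; (8,5)→{2,5,8}; (9,3)→{3,7}. Safe: 1. Place at column 1.
Columns [8, 6, 2, 7, 1, 4, 9, 5, 3], r−c [-7, -4, 1, -3, 4, 2, -2, 3, 6], r+c [9, 8, 5, 11, 6, 10, 16, 13, 12] are all distinct, so no two queens attack.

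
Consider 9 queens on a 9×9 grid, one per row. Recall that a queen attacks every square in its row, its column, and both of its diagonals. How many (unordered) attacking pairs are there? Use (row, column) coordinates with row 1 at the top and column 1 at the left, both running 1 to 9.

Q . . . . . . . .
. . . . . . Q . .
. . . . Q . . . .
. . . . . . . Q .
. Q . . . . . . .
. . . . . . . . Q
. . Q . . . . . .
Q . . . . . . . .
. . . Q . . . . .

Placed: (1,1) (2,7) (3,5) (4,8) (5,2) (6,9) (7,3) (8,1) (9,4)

2

Same column: (1,1)–(8,1) (column 1).
Same diagonal: (2,7)–(8,1) (|2−8| = |7−1| = 6).
Total attacking pairs: 2.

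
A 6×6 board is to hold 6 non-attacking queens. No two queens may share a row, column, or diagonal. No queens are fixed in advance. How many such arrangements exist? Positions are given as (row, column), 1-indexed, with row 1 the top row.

4

Branch on row 1: col 1 → 0; col 2 → 1; col 3 → 1; col 4 → 1; col 5 → 1; col 6 → 0.
Sum: 0 + 1 + 1 + 1 + 1 + 0 = 4.
(This is the classic 6-queens count.)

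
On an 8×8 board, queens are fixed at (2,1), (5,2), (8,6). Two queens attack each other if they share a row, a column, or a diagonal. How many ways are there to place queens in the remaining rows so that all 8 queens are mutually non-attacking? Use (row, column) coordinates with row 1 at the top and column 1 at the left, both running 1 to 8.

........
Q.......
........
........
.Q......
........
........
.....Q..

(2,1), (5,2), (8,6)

Branch on row 1: col 3 → 0; col 4 → 1; col 5 → 1; col 7 → 0; col 8 → 0.
Sum: 0 + 1 + 1 + 0 + 0 = 2.

2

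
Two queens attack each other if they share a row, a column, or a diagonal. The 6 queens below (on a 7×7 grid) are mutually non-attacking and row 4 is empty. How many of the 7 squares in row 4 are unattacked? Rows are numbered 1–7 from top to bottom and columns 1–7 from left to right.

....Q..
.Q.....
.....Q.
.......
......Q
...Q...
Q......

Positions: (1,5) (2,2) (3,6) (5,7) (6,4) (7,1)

1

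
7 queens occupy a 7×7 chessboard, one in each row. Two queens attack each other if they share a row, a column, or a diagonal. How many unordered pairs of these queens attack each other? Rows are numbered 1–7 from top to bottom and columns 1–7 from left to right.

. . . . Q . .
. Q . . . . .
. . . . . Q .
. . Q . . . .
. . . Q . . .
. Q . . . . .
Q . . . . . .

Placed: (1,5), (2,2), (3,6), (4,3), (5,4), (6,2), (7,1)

4

Same column: (2,2)–(6,2) (column 2).
Same diagonal: (3,6)–(5,4) (|3−5| = |6−4| = 2); (4,3)–(5,4) (|4−5| = |3−4| = 1); (6,2)–(7,1) (|6−7| = |2−1| = 1).
Total attacking pairs: 4.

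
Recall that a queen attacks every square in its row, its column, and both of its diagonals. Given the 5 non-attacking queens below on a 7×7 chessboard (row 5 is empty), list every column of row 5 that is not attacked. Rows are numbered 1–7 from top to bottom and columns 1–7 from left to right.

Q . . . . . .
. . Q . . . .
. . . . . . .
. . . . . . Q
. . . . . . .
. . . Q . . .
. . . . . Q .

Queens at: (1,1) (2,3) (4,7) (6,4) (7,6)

(1,1) attacks row 5 at column 1 and diagonals 5.
(2,3) attacks row 5 at column 3 and diagonals 6.
(4,7) attacks row 5 at column 7 and diagonals 6.
(6,4) attacks row 5 at column 4 and diagonals 3, 5.
(7,6) attacks row 5 at column 6 and diagonals 4.
Attacked columns: {1, 3, 4, 5, 6, 7}. Safe: {2}.

columns 2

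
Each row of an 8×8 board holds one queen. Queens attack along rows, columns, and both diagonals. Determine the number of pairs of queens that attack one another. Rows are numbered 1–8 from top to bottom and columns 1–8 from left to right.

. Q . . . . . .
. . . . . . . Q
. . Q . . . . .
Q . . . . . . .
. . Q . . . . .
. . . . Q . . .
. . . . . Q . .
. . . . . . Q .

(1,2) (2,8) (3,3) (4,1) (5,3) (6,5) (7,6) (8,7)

Same column: (3,3)–(5,3) (column 3).
Same diagonal: (6,5)–(7,6) (|6−7| = |5−6| = 1); (6,5)–(8,7) (|6−8| = |5−7| = 2); (7,6)–(8,7) (|7−8| = |6−7| = 1).
Total attacking pairs: 4.

4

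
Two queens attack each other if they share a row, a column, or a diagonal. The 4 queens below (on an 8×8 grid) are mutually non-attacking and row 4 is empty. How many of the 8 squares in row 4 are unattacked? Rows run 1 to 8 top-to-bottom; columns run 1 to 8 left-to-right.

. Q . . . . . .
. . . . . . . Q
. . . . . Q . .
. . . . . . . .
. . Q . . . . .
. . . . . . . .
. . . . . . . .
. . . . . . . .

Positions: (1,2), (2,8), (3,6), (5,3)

(1,2) attacks row 4 at column 2 and diagonals 5.
(2,8) attacks row 4 at column 8 and diagonals 6.
(3,6) attacks row 4 at column 6 and diagonals 5, 7.
(5,3) attacks row 4 at column 3 and diagonals 2, 4.
Attacked columns: {2, 3, 4, 5, 6, 7, 8}. Safe: {1}.

1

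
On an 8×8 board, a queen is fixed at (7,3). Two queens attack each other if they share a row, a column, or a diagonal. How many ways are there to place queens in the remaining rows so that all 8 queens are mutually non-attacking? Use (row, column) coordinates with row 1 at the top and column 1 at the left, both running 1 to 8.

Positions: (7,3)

Branch on row 1: col 1 → 0; col 2 → 1; col 4 → 6; col 5 → 3; col 6 → 0; col 7 → 3; col 8 → 1.
Sum: 0 + 1 + 6 + 3 + 0 + 3 + 1 = 14.

14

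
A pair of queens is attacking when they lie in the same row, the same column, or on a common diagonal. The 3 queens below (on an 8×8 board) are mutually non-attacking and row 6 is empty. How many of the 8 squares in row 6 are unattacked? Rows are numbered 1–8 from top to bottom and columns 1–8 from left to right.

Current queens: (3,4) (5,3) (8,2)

3

(3,4) attacks row 6 at column 4 and diagonals 1, 7.
(5,3) attacks row 6 at column 3 and diagonals 2, 4.
(8,2) attacks row 6 at column 2 and diagonals 4.
Attacked columns: {1, 2, 3, 4, 7}. Safe: {5, 6, 8}.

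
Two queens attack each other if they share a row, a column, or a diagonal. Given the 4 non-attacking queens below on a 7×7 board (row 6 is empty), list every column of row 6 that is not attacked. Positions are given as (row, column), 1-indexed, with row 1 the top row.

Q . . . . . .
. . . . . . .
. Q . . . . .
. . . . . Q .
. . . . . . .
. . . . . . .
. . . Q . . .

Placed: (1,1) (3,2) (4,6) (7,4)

(1,1) attacks row 6 at column 1 and diagonals 6.
(3,2) attacks row 6 at column 2 and diagonals 5.
(4,6) attacks row 6 at column 6 and diagonals 4.
(7,4) attacks row 6 at column 4 and diagonals 3, 5.
Attacked columns: {1, 2, 3, 4, 5, 6}. Safe: {7}.

columns 7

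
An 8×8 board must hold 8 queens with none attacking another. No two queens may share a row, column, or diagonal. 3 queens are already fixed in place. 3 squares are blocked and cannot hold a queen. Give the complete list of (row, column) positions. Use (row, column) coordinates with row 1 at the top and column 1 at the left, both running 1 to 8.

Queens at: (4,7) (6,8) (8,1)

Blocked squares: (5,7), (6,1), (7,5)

(1,5) (2,2) (3,4) (4,7) (5,3) (6,8) (7,6) (8,1)

Row 1: attacked by (4,7)→{4,7}; (6,8)→{3,8}; (8,1)→{1,8}. Safe: 2, 5, 6. Place at column 5.
Row 2: attacked by (1,5)→{4,5,6}; (4,7)→{5,7}; (6,8)→{4,8}; (8,1)→{1,7}. Safe: 2, 3. Place at column 2.
Row 3: attacked by (1,5)→{3,5,7}; (2,2)→{1,2,3}; (4,7)→{6,7,8}; (6,8)→{5,8}; (8,1)→{1,6}. Safe: 4. Place at column 4.
Row 5: attacked by (1,5)→{1,5}; (2,2)→{2,5}; (3,4)→{2,4,6}; (4,7)→{6,7,8}; (6,8)→{7,8}; (8,1)→{1,4}. Blocked: 7. Safe: 3. Place at column 3.
Row 7: attacked by (1,5)→{5}; (2,2)→{2,7}; (3,4)→{4,8}; (4,7)→{4,7}; (5,3)→{1,3,5}; (6,8)→{7,8}; (8,1)→{1,2}. Blocked: 5. Safe: 6. Place at column 6.
Columns [5, 2, 4, 7, 3, 8, 6, 1], r−c [-4, 0, -1, -3, 2, -2, 1, 7], r+c [6, 4, 7, 11, 8, 14, 13, 9] are all distinct, so no two queens attack.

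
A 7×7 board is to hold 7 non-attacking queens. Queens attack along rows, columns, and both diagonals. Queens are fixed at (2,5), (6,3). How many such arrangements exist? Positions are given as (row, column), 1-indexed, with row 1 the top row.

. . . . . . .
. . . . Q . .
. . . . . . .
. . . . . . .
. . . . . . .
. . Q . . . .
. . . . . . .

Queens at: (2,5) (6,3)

2

Branch on row 1: col 1 → 0; col 2 → 2; col 7 → 0.
Sum: 0 + 2 + 0 = 2.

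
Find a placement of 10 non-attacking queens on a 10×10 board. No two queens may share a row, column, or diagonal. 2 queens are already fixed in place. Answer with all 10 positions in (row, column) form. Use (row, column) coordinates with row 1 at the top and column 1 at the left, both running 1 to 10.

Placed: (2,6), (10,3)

Row 1: attacked by (2,6)→{5,6,7}; (10,3)→{3}. Safe: 1, 2, 4, 8, 9, 10. Place at column 8.
Row 3: attacked by (1,8)→{6,8,10}; (2,6)→{5,6,7}; (10,3)→{3,10}. Safe: 1, 2, 4, 9. Place at column 4.
Row 4: attacked by (1,8)→{5,8}; (2,6)→{4,6,8}; (3,4)→{3,4,5}; (10,3)→{3,9}. Safe: 1, 2, 7, 10. Place at column 1.
Row 5: attacked by (1,8)→{4,8}; (2,6)→{3,6,9}; (3,4)→{2,4,6}; (4,1)→{1,2}; (10,3)→{3,8}. Safe: 5, 7, 10. Place at column 7.
Row 6: attacked by (1,8)→{3,8}; (2,6)→{2,6,10}; (3,4)→{1,4,7}; (4,1)→{1,3}; (5,7)→{6,7,8}; (10,3)→{3,7}. Safe: 5, 9. Place at column 5.
Row 7: attacked by (1,8)→{2,8}; (2,6)→{1,6}; (3,4)→{4,8}; (4,1)→{1,4}; (5,7)→{5,7,9}; (6,5)→{4,5,6}; (10,3)→{3,6}. Safe: 10. Place at column 10.
Row 8: attacked by (1,8)→{1,8}; (2,6)→{6}; (3,4)→{4,9}; (4,1)→{1,5}; (5,7)→{4,7,10}; (6,5)→{3,5,7}; (7,10)→{9,10}; (10,3)→{1,3,5}. Safe: 2. Place at column 2.
Row 9: attacked by (1,8)→{8}; (2,6)→{6}; (3,4)→{4,10}; (4,1)→{1,6}; (5,7)→{3,7}; (6,5)→{2,5,8}; (7,10)→{8,10}; (8,2)→{1,2,3}; (10,3)→{2,3,4}. Safe: 9. Place at column 9.
Columns [8, 6, 4, 1, 7, 5, 10, 2, 9, 3], r−c [-7, -4, -1, 3, -2, 1, -3, 6, 0, 7], r+c [9, 8, 7, 5, 12, 11, 17, 10, 18, 13] are all distinct, so no two queens attack.

(1,8) (2,6) (3,4) (4,1) (5,7) (6,5) (7,10) (8,2) (9,9) (10,3)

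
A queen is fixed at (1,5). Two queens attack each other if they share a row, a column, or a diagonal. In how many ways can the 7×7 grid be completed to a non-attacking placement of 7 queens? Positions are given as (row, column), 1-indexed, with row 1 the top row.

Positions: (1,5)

Branch on row 2: col 1 → 2; col 2 → 1; col 3 → 1; col 7 → 2.
Sum: 2 + 1 + 1 + 2 = 6.

6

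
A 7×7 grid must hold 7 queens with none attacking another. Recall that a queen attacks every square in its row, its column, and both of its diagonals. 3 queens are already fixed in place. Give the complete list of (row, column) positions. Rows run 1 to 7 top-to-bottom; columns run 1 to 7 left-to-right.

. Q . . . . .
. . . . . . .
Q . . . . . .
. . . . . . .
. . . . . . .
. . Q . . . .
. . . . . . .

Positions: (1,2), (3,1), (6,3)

(1,2) (2,5) (3,1) (4,4) (5,7) (6,3) (7,6)

Row 2: attacked by (1,2)→{1,2,3}; (3,1)→{1,2}; (6,3)→{3,7}. Safe: 4, 5, 6. Place at column 5.
Row 4: attacked by (1,2)→{2,5}; (2,5)→{3,5,7}; (3,1)→{1,2}; (6,3)→{1,3,5}. Safe: 4, 6. Place at column 4.
Row 5: attacked by (1,2)→{2,6}; (2,5)→{2,5}; (3,1)→{1,3}; (4,4)→{3,4,5}; (6,3)→{2,3,4}. Safe: 7. Place at column 7.
Row 7: attacked by (1,2)→{2}; (2,5)→{5}; (3,1)→{1,5}; (4,4)→{1,4,7}; (5,7)→{5,7}; (6,3)→{2,3,4}. Safe: 6. Place at column 6.
Columns [2, 5, 1, 4, 7, 3, 6], r−c [-1, -3, 2, 0, -2, 3, 1], r+c [3, 7, 4, 8, 12, 9, 13] are all distinct, so no two queens attack.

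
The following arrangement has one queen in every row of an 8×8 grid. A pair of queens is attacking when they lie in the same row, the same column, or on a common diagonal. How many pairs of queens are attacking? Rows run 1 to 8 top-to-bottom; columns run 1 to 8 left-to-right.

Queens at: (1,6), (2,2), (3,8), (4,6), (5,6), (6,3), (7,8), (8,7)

Same column: (1,6)–(4,6) (column 6); (1,6)–(5,6) (column 6); (3,8)–(7,8) (column 8); (4,6)–(5,6) (column 6).
Same diagonal: (1,6)–(3,8) (|1−3| = |6−8| = 2); (3,8)–(5,6) (|3−5| = |8−6| = 2); (5,6)–(7,8) (|5−7| = |6−8| = 2); (7,8)–(8,7) (|7−8| = |8−7| = 1).
Total attacking pairs: 8.

8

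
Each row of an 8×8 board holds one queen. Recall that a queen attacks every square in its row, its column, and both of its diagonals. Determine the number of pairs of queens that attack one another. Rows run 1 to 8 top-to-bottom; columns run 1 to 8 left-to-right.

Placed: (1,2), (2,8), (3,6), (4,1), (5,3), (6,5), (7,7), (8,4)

All columns are distinct and no two queens satisfy |Δrow| = |Δcol|, so no pair attacks.

0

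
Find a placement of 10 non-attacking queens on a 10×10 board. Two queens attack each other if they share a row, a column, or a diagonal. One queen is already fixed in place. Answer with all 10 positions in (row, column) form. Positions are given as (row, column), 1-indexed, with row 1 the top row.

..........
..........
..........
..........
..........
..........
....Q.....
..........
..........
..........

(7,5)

(1,3) (2,8) (3,10) (4,4) (5,9) (6,1) (7,5) (8,7) (9,2) (10,6)

Row 1: attacked by (7,5)→{5}. Safe: 1, 2, 3, 4, 6, 7, 8, 9, 10. Place at column 3.
Row 2: attacked by (1,3)→{2,3,4}; (7,5)→{5,10}. Safe: 1, 6, 7, 8, 9. Place at column 8.
Row 3: attacked by (1,3)→{1,3,5}; (2,8)→{7,8,9}; (7,5)→{1,5,9}. Safe: 2, 4, 6, 10. Place at column 10.
Row 4: attacked by (1,3)→{3,6}; (2,8)→{6,8,10}; (3,10)→{9,10}; (7,5)→{2,5,8}. Safe: 1, 4, 7. Place at column 4.
Row 5: attacked by (1,3)→{3,7}; (2,8)→{5,8}; (3,10)→{8,10}; (4,4)→{3,4,5}; (7,5)→{3,5,7}. Safe: 1, 2, 6, 9. Place at column 9.
Row 6: attacked by (1,3)→{3,8}; (2,8)→{4,8}; (3,10)→{7,10}; (4,4)→{2,4,6}; (5,9)→{8,9,10}; (7,5)→{4,5,6}. Safe: 1. Place at column 1.
Row 8: attacked by (1,3)→{3,10}; (2,8)→{2,8}; (3,10)→{5,10}; (4,4)→{4,8}; (5,9)→{6,9}; (6,1)→{1,3}; (7,5)→{4,5,6}. Safe: 7. Place at column 7.
Row 9: attacked by (1,3)→{3}; (2,8)→{1,8}; (3,10)→{4,10}; (4,4)→{4,9}; (5,9)→{5,9}; (6,1)→{1,4}; (7,5)→{3,5,7}; (8,7)→{6,7,8}. Safe: 2. Place at column 2.
Row 10: attacked by (1,3)→{3}; (2,8)→{8}; (3,10)→{3,10}; (4,4)→{4,10}; (5,9)→{4,9}; (6,1)→{1,5}; (7,5)→{2,5,8}; (8,7)→{5,7,9}; (9,2)→{1,2,3}. Safe: 6. Place at column 6.
Columns [3, 8, 10, 4, 9, 1, 5, 7, 2, 6], r−c [-2, -6, -7, 0, -4, 5, 2, 1, 7, 4], r+c [4, 10, 13, 8, 14, 7, 12, 15, 11, 16] are all distinct, so no two queens attack.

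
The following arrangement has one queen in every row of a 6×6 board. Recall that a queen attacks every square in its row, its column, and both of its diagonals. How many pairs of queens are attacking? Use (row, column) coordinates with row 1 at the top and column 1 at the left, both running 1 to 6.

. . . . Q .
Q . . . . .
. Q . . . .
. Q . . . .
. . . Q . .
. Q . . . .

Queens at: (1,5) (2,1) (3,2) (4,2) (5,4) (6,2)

7

Same column: (3,2)–(4,2) (column 2); (3,2)–(6,2) (column 2); (4,2)–(6,2) (column 2).
Same diagonal: (1,5)–(4,2) (|1−4| = |5−2| = 3); (2,1)–(3,2) (|2−3| = |1−2| = 1); (2,1)–(5,4) (|2−5| = |1−4| = 3); (3,2)–(5,4) (|3−5| = |2−4| = 2).
Total attacking pairs: 7.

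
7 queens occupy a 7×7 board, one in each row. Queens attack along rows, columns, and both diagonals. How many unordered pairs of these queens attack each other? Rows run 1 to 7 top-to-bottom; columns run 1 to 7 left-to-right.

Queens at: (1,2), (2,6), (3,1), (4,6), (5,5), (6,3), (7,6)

Same column: (2,6)–(4,6) (column 6); (2,6)–(7,6) (column 6); (4,6)–(7,6) (column 6).
Same diagonal: (4,6)–(5,5) (|4−5| = |6−5| = 1).
Total attacking pairs: 4.

4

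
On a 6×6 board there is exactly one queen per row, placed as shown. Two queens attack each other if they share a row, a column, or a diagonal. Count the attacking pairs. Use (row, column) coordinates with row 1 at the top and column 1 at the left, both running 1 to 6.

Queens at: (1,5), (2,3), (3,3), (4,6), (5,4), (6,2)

2

Same column: (2,3)–(3,3) (column 3).
Same diagonal: (1,5)–(3,3) (|1−3| = |5−3| = 2).
Total attacking pairs: 2.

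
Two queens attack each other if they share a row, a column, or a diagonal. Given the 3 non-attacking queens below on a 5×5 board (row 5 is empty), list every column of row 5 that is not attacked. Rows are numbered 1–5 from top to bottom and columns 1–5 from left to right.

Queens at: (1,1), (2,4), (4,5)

columns 2, 3

(1,1) attacks row 5 at column 1 and diagonals 5.
(2,4) attacks row 5 at column 4 and diagonals 1.
(4,5) attacks row 5 at column 5 and diagonals 4.
Attacked columns: {1, 4, 5}. Safe: {2, 3}.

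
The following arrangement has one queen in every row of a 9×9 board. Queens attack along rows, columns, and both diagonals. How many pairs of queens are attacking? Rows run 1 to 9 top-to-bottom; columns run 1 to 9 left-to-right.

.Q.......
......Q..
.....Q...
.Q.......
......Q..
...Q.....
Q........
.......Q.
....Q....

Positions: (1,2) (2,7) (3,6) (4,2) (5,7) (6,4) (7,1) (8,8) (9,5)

Same column: (1,2)–(4,2) (column 2); (2,7)–(5,7) (column 7).
Same diagonal: (2,7)–(3,6) (|2−3| = |7−6| = 1); (4,2)–(6,4) (|4−6| = |2−4| = 2).
Total attacking pairs: 4.

4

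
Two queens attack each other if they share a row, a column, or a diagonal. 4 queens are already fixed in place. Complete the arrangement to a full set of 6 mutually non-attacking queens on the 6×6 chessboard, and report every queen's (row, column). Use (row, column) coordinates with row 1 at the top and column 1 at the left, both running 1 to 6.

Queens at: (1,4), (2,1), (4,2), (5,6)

(1,4) (2,1) (3,5) (4,2) (5,6) (6,3)

Row 3: attacked by (1,4)→{2,4,6}; (2,1)→{1,2}; (4,2)→{1,2,3}; (5,6)→{4,6}. Safe: 5. Place at column 5.
Row 6: attacked by (1,4)→{4}; (2,1)→{1,5}; (3,5)→{2,5}; (4,2)→{2,4}; (5,6)→{5,6}. Safe: 3. Place at column 3.
Columns [4, 1, 5, 2, 6, 3], r−c [-3, 1, -2, 2, -1, 3], r+c [5, 3, 8, 6, 11, 9] are all distinct, so no two queens attack.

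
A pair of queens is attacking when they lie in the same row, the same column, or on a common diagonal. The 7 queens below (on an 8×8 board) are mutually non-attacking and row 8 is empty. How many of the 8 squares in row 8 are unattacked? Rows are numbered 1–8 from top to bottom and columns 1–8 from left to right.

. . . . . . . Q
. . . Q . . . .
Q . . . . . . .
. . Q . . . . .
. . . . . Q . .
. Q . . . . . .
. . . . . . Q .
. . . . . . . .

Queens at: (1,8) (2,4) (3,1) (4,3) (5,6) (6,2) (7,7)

(1,8) attacks row 8 at column 8 and diagonals 1.
(2,4) attacks row 8 at column 4.
(3,1) attacks row 8 at column 1 and diagonals 6.
(4,3) attacks row 8 at column 3 and diagonals 7.
(5,6) attacks row 8 at column 6 and diagonals 3.
(6,2) attacks row 8 at column 2 and diagonals 4.
(7,7) attacks row 8 at column 7 and diagonals 6, 8.
Attacked columns: {1, 2, 3, 4, 6, 7, 8}. Safe: {5}.

1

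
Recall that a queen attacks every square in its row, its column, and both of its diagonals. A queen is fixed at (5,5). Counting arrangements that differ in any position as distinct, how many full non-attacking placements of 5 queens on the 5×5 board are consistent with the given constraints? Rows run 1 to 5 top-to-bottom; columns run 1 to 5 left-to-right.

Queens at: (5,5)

Branch on row 1: col 2 → 1; col 3 → 1; col 4 → 0.
Sum: 1 + 1 + 0 = 2.

2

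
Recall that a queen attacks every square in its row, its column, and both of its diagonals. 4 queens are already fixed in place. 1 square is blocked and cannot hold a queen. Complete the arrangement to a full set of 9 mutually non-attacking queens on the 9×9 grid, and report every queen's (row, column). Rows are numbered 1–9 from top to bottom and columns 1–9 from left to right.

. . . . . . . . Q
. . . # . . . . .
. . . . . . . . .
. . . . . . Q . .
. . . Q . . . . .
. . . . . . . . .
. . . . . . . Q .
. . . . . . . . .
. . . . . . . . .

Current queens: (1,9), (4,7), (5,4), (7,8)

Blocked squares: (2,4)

(1,9) (2,2) (3,5) (4,7) (5,4) (6,1) (7,8) (8,6) (9,3)

Row 2: attacked by (1,9)→{8,9}; (4,7)→{5,7,9}; (5,4)→{1,4,7}; (7,8)→{3,8}. Blocked: 4. Safe: 2, 6. Place at column 2.
Row 3: attacked by (1,9)→{7,9}; (2,2)→{1,2,3}; (4,7)→{6,7,8}; (5,4)→{2,4,6}; (7,8)→{4,8}. Safe: 5. Place at column 5.
Row 6: attacked by (1,9)→{4,9}; (2,2)→{2,6}; (3,5)→{2,5,8}; (4,7)→{5,7,9}; (5,4)→{3,4,5}; (7,8)→{7,8,9}. Safe: 1. Place at column 1.
Row 8: attacked by (1,9)→{2,9}; (2,2)→{2,8}; (3,5)→{5}; (4,7)→{3,7}; (5,4)→{1,4,7}; (6,1)→{1,3}; (7,8)→{7,8,9}. Safe: 6. Place at column 6.
Row 9: attacked by (1,9)→{1,9}; (2,2)→{2,9}; (3,5)→{5}; (4,7)→{2,7}; (5,4)→{4,8}; (6,1)→{1,4}; (7,8)→{6,8}; (8,6)→{5,6,7}. Safe: 3. Place at column 3.
Columns [9, 2, 5, 7, 4, 1, 8, 6, 3], r−c [-8, 0, -2, -3, 1, 5, -1, 2, 6], r+c [10, 4, 8, 11, 9, 7, 15, 14, 12] are all distinct, so no two queens attack.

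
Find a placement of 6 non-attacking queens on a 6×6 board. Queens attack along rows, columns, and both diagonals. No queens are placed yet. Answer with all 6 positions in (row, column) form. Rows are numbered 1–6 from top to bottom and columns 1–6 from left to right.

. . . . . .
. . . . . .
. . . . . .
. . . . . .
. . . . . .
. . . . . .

Row 1: Safe: 1, 2, 3, 4, 5, 6. Place at column 3.
Row 2: attacked by (1,3)→{2,3,4}. Safe: 1, 5, 6. Place at column 6.
Row 3: attacked by (1,3)→{1,3,5}; (2,6)→{5,6}. Safe: 2, 4. Place at column 2.
Row 4: attacked by (1,3)→{3,6}; (2,6)→{4,6}; (3,2)→{1,2,3}. Safe: 5. Place at column 5.
Row 5: attacked by (1,3)→{3}; (2,6)→{3,6}; (3,2)→{2,4}; (4,5)→{4,5,6}. Safe: 1. Place at column 1.
Row 6: attacked by (1,3)→{3}; (2,6)→{2,6}; (3,2)→{2,5}; (4,5)→{3,5}; (5,1)→{1,2}. Safe: 4. Place at column 4.
Columns [3, 6, 2, 5, 1, 4], r−c [-2, -4, 1, -1, 4, 2], r+c [4, 8, 5, 9, 6, 10] are all distinct, so no two queens attack.

(1,3) (2,6) (3,2) (4,5) (5,1) (6,4)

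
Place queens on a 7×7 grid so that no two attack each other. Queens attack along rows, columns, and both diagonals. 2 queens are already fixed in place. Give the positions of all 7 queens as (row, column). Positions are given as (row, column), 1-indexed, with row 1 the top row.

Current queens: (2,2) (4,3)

Row 1: attacked by (2,2)→{1,2,3}; (4,3)→{3,6}. Safe: 4, 5, 7. Place at column 5.
Row 3: attacked by (1,5)→{3,5,7}; (2,2)→{1,2,3}; (4,3)→{2,3,4}. Safe: 6. Place at column 6.
Row 5: attacked by (1,5)→{1,5}; (2,2)→{2,5}; (3,6)→{4,6}; (4,3)→{2,3,4}. Safe: 7. Place at column 7.
Row 6: attacked by (1,5)→{5}; (2,2)→{2,6}; (3,6)→{3,6}; (4,3)→{1,3,5}; (5,7)→{6,7}. Safe: 4. Place at column 4.
Row 7: attacked by (1,5)→{5}; (2,2)→{2,7}; (3,6)→{2,6}; (4,3)→{3,6}; (5,7)→{5,7}; (6,4)→{3,4,5}. Safe: 1. Place at column 1.
Columns [5, 2, 6, 3, 7, 4, 1], r−c [-4, 0, -3, 1, -2, 2, 6], r+c [6, 4, 9, 7, 12, 10, 8] are all distinct, so no two queens attack.

(1,5) (2,2) (3,6) (4,3) (5,7) (6,4) (7,1)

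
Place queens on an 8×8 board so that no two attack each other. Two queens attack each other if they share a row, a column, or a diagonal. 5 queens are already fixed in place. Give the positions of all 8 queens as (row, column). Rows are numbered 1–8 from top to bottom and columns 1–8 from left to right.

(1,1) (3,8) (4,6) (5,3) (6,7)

Row 2: attacked by (1,1)→{1,2}; (3,8)→{7,8}; (4,6)→{4,6,8}; (5,3)→{3,6}; (6,7)→{3,7}. Safe: 5. Place at column 5.
Row 7: attacked by (1,1)→{1,7}; (2,5)→{5}; (3,8)→{4,8}; (4,6)→{3,6}; (5,3)→{1,3,5}; (6,7)→{6,7,8}. Safe: 2. Place at column 2.
Row 8: attacked by (1,1)→{1,8}; (2,5)→{5}; (3,8)→{3,8}; (4,6)→{2,6}; (5,3)→{3,6}; (6,7)→{5,7}; (7,2)→{1,2,3}. Safe: 4. Place at column 4.
Columns [1, 5, 8, 6, 3, 7, 2, 4], r−c [0, -3, -5, -2, 2, -1, 5, 4], r+c [2, 7, 11, 10, 8, 13, 9, 12] are all distinct, so no two queens attack.

(1,1) (2,5) (3,8) (4,6) (5,3) (6,7) (7,2) (8,4)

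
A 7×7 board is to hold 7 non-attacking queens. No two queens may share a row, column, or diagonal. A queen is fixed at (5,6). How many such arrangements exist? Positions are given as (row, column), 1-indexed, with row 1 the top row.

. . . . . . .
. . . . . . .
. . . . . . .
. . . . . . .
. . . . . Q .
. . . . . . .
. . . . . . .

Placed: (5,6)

6

Branch on row 1: col 1 → 1; col 3 → 1; col 4 → 2; col 5 → 1; col 7 → 1.
Sum: 1 + 1 + 2 + 1 + 1 = 6.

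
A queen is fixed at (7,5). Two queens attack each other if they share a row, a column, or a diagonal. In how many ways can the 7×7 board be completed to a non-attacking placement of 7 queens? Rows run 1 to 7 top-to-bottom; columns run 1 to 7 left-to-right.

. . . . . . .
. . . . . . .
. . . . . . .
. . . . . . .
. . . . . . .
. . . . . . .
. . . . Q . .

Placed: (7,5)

Branch on row 1: col 1 → 1; col 2 → 1; col 3 → 2; col 4 → 1; col 6 → 0; col 7 → 1.
Sum: 1 + 1 + 2 + 1 + 0 + 1 = 6.

6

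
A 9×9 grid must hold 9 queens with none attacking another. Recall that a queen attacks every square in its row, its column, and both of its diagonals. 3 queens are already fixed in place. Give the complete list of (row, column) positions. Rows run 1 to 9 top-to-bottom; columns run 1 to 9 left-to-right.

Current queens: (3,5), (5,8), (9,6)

Row 1: attacked by (3,5)→{3,5,7}; (5,8)→{4,8}; (9,6)→{6}. Safe: 1, 2, 9. Place at column 2.
Row 2: attacked by (1,2)→{1,2,3}; (3,5)→{4,5,6}; (5,8)→{5,8}; (9,6)→{6}. Safe: 7, 9. Place at column 9.
Row 4: attacked by (1,2)→{2,5}; (2,9)→{7,9}; (3,5)→{4,5,6}; (5,8)→{7,8,9}; (9,6)→{1,6}. Safe: 3. Place at column 3.
Row 6: attacked by (1,2)→{2,7}; (2,9)→{5,9}; (3,5)→{2,5,8}; (4,3)→{1,3,5}; (5,8)→{7,8,9}; (9,6)→{3,6,9}. Safe: 4. Place at column 4.
Row 7: attacked by (1,2)→{2,8}; (2,9)→{4,9}; (3,5)→{1,5,9}; (4,3)→{3,6}; (5,8)→{6,8}; (6,4)→{3,4,5}; (9,6)→{4,6,8}. Safe: 7. Place at column 7.
Row 8: attacked by (1,2)→{2,9}; (2,9)→{3,9}; (3,5)→{5}; (4,3)→{3,7}; (5,8)→{5,8}; (6,4)→{2,4,6}; (7,7)→{6,7,8}; (9,6)→{5,6,7}. Safe: 1. Place at column 1.
Columns [2, 9, 5, 3, 8, 4, 7, 1, 6], r−c [-1, -7, -2, 1, -3, 2, 0, 7, 3], r+c [3, 11, 8, 7, 13, 10, 14, 9, 15] are all distinct, so no two queens attack.

(1,2) (2,9) (3,5) (4,3) (5,8) (6,4) (7,7) (8,1) (9,6)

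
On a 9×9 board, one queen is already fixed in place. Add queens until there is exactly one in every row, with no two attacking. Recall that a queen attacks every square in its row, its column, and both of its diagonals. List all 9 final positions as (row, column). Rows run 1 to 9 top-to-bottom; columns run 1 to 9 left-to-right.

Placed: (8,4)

Row 1: attacked by (8,4)→{4}. Safe: 1, 2, 3, 5, 6, 7, 8, 9. Place at column 5.
Row 2: attacked by (1,5)→{4,5,6}; (8,4)→{4}. Safe: 1, 2, 3, 7, 8, 9. Place at column 2.
Row 3: attacked by (1,5)→{3,5,7}; (2,2)→{1,2,3}; (8,4)→{4,9}. Safe: 6, 8. Place at column 6.
Row 4: attacked by (1,5)→{2,5,8}; (2,2)→{2,4}; (3,6)→{5,6,7}; (8,4)→{4,8}. Safe: 1, 3, 9. Place at column 1.
Row 5: attacked by (1,5)→{1,5,9}; (2,2)→{2,5}; (3,6)→{4,6,8}; (4,1)→{1,2}; (8,4)→{1,4,7}. Safe: 3. Place at column 3.
Row 6: attacked by (1,5)→{5}; (2,2)→{2,6}; (3,6)→{3,6,9}; (4,1)→{1,3}; (5,3)→{2,3,4}; (8,4)→{2,4,6}. Safe: 7, 8. Place at column 7.
Row 7: attacked by (1,5)→{5}; (2,2)→{2,7}; (3,6)→{2,6}; (4,1)→{1,4}; (5,3)→{1,3,5}; (6,7)→{6,7,8}; (8,4)→{3,4,5}. Safe: 9. Place at column 9.
Row 9: attacked by (1,5)→{5}; (2,2)→{2,9}; (3,6)→{6}; (4,1)→{1,6}; (5,3)→{3,7}; (6,7)→{4,7}; (7,9)→{7,9}; (8,4)→{3,4,5}. Safe: 8. Place at column 8.
Columns [5, 2, 6, 1, 3, 7, 9, 4, 8], r−c [-4, 0, -3, 3, 2, -1, -2, 4, 1], r+c [6, 4, 9, 5, 8, 13, 16, 12, 17] are all distinct, so no two queens attack.

(1,5) (2,2) (3,6) (4,1) (5,3) (6,7) (7,9) (8,4) (9,8)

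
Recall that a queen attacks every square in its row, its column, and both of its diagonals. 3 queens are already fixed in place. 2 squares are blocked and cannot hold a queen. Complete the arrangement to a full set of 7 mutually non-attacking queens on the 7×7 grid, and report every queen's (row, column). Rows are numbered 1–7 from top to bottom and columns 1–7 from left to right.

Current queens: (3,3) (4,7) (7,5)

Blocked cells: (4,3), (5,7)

(1,2) (2,6) (3,3) (4,7) (5,4) (6,1) (7,5)

Row 1: attacked by (3,3)→{1,3,5}; (4,7)→{4,7}; (7,5)→{5}. Safe: 2, 6. Place at column 2.
Row 2: attacked by (1,2)→{1,2,3}; (3,3)→{2,3,4}; (4,7)→{5,7}; (7,5)→{5}. Safe: 6. Place at column 6.
Row 5: attacked by (1,2)→{2,6}; (2,6)→{3,6}; (3,3)→{1,3,5}; (4,7)→{6,7}; (7,5)→{3,5,7}. Blocked: 7. Safe: 4. Place at column 4.
Row 6: attacked by (1,2)→{2,7}; (2,6)→{2,6}; (3,3)→{3,6}; (4,7)→{5,7}; (5,4)→{3,4,5}; (7,5)→{4,5,6}. Safe: 1. Place at column 1.
Columns [2, 6, 3, 7, 4, 1, 5], r−c [-1, -4, 0, -3, 1, 5, 2], r+c [3, 8, 6, 11, 9, 7, 12] are all distinct, so no two queens attack.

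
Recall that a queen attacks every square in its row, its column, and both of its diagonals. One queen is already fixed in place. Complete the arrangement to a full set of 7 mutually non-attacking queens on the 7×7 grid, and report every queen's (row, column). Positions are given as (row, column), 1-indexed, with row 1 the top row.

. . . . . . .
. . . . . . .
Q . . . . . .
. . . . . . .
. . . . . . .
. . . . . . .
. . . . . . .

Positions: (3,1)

Row 1: attacked by (3,1)→{1,3}. Safe: 2, 4, 5, 6, 7. Place at column 2.
Row 2: attacked by (1,2)→{1,2,3}; (3,1)→{1,2}. Safe: 4, 5, 6, 7. Place at column 4.
Row 4: attacked by (1,2)→{2,5}; (2,4)→{2,4,6}; (3,1)→{1,2}. Safe: 3, 7. Place at column 7.
Row 5: attacked by (1,2)→{2,6}; (2,4)→{1,4,7}; (3,1)→{1,3}; (4,7)→{6,7}. Safe: 5. Place at column 5.
Row 6: attacked by (1,2)→{2,7}; (2,4)→{4}; (3,1)→{1,4}; (4,7)→{5,7}; (5,5)→{4,5,6}. Safe: 3. Place at column 3.
Row 7: attacked by (1,2)→{2}; (2,4)→{4}; (3,1)→{1,5}; (4,7)→{4,7}; (5,5)→{3,5,7}; (6,3)→{2,3,4}. Safe: 6. Place at column 6.
Columns [2, 4, 1, 7, 5, 3, 6], r−c [-1, -2, 2, -3, 0, 3, 1], r+c [3, 6, 4, 11, 10, 9, 13] are all distinct, so no two queens attack.

(1,2) (2,4) (3,1) (4,7) (5,5) (6,3) (7,6)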